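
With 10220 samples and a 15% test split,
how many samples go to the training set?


Test set = 10220 * 15% = 1533. Training set = 10220 - 1533 = 8687.

8687


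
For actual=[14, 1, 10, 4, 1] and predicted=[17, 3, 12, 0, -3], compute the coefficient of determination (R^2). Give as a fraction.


Mean(y) = 6. SS_res = 49. SS_tot = 134. R^2 = 1 - 49/(134) = 85/134.

85/134


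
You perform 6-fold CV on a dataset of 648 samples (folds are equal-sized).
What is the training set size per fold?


Each validation fold has 648/6 = 108 samples. Training set = 648 - 108 = 540.

540


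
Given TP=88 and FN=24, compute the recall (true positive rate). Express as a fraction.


Recall = TP / (TP + FN) = 88 / 112 = 11/14.

11/14


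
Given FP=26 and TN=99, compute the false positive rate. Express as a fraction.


FPR = FP / (FP + TN) = 26 / 125 = 26/125.

26/125


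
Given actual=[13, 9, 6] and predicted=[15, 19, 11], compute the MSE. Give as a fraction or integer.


MSE = (1/3) * ((13-15)^2=4 + (9-19)^2=100 + (6-11)^2=25). Sum = 129. MSE = 43.

43


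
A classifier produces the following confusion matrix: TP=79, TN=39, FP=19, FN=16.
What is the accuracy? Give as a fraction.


Accuracy = (TP + TN) / (TP + TN + FP + FN) = (79 + 39) / 153 = 118/153.

118/153


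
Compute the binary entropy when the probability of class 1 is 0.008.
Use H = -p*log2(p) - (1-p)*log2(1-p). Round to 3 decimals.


H = -0.008*log2(0.008) - 0.992*log2(0.992) = 0.067.

0.067


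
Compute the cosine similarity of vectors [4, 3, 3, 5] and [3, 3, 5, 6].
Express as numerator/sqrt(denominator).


dot = 66. |a|^2 = 59, |b|^2 = 79. cos = 66/sqrt(4661).

66/sqrt(4661)


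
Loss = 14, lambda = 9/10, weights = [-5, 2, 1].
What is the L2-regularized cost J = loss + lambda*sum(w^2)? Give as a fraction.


L2 sq norm = sum(w^2) = 30. J = 14 + 9/10 * 30 = 41.

41


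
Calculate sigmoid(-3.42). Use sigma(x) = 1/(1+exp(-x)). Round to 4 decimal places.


sigma(-3.42) = 1/(1+e^(3.42)) = 1/(1+30.569415) = 1/31.569415 = 0.0317.

0.0317


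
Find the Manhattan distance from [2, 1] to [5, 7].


d = sum of absolute differences: |2-5|=3 + |1-7|=6 = 9.

9


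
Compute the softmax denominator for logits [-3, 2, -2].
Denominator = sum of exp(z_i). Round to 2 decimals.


Denom = e^-3=0.0498 + e^2=7.3891 + e^-2=0.1353. Sum = 7.5742, which rounds to 7.57.

7.57


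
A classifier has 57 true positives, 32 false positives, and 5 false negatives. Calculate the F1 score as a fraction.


Precision = 57/89 = 57/89. Recall = 57/62 = 57/62. F1 = 2*P*R/(P+R) = 114/151.

114/151


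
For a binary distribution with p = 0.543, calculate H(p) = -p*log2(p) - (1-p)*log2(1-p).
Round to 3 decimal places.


H = -0.543*log2(0.543) - 0.457*log2(0.457) = 0.995.

0.995


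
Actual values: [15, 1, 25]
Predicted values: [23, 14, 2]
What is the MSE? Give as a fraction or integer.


MSE = (1/3) * ((15-23)^2=64 + (1-14)^2=169 + (25-2)^2=529). Sum = 762. MSE = 254.

254


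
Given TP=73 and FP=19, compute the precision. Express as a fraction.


Precision = TP / (TP + FP) = 73 / 92 = 73/92.

73/92


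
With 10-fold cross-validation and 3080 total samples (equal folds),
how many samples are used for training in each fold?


Each validation fold has 3080/10 = 308 samples. Training set = 3080 - 308 = 2772.

2772


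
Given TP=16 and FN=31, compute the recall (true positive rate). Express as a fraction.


Recall = TP / (TP + FN) = 16 / 47 = 16/47.

16/47


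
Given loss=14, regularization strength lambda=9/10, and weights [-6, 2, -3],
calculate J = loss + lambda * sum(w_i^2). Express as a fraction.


L2 sq norm = sum(w^2) = 49. J = 14 + 9/10 * 49 = 581/10.

581/10


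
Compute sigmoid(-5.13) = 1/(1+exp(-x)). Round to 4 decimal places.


sigma(-5.13) = 1/(1+e^(5.13)) = 1/(1+169.017118) = 1/170.017118 = 0.0059.

0.0059


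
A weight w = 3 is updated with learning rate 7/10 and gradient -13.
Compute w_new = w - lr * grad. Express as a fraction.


w_new = 3 - 7/10 * -13 = 3 - -91/10 = 121/10.

121/10


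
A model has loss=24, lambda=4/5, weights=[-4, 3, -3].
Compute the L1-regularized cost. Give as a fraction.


L1 norm = sum(|w|) = 10. J = 24 + 4/5 * 10 = 32.

32


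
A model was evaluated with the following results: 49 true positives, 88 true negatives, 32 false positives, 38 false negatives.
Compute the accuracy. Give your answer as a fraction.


Accuracy = (TP + TN) / (TP + TN + FP + FN) = (49 + 88) / 207 = 137/207.

137/207


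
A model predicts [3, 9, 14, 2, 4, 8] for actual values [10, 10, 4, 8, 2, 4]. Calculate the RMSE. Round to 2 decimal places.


MSE = 34.3333. RMSE = sqrt(34.3333) = 5.86.

5.86


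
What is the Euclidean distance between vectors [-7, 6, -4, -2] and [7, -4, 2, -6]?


d = sqrt(sum of squared differences). (-7-7)^2=196, (6--4)^2=100, (-4-2)^2=36, (-2--6)^2=16. Sum = 348.

sqrt(348)


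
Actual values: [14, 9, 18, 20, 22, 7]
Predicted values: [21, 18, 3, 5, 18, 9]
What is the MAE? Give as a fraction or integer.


MAE = (1/6) * (|14-21|=7 + |9-18|=9 + |18-3|=15 + |20-5|=15 + |22-18|=4 + |7-9|=2). Sum = 52. MAE = 26/3.

26/3


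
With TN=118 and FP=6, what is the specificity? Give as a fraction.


Specificity = TN / (TN + FP) = 118 / 124 = 59/62.

59/62


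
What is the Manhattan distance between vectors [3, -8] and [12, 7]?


d = sum of absolute differences: |3-12|=9 + |-8-7|=15 = 24.

24


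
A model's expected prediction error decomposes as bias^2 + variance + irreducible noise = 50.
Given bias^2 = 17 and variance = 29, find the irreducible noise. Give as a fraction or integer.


Total error = bias^2 + variance + irreducible noise. So irreducible noise = 50 - 17 - 29 = 4.

4


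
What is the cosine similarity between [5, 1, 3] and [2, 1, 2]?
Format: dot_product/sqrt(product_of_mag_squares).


dot = 17. |a|^2 = 35, |b|^2 = 9. cos = 17/sqrt(315).

17/sqrt(315)


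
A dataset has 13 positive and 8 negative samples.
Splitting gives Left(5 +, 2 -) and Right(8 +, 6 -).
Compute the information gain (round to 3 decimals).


H(parent) = 0.9587. H(left) = 0.8631, H(right) = 0.9852. Weighted = (7/21)*0.8631 + (14/21)*0.9852 = 0.9445. IG = 0.9587 - 0.9445 = 0.0142, which rounds to 0.014.

0.014


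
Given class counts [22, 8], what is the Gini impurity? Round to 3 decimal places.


Total = 30. Proportions: 22/30, 8/30. sum(p_i^2) = 0.6089. Gini = 1 - 0.6089 = 0.3911, which rounds to 0.391.

0.391


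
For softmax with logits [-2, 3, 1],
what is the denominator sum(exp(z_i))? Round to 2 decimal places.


Denom = e^-2=0.1353 + e^3=20.0855 + e^1=2.7183. Sum = 22.9391, which rounds to 22.94.

22.94


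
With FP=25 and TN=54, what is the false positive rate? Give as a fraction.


FPR = FP / (FP + TN) = 25 / 79 = 25/79.

25/79


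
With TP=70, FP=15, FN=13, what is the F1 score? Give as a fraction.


Precision = 70/85 = 14/17. Recall = 70/83 = 70/83. F1 = 2*P*R/(P+R) = 5/6.

5/6


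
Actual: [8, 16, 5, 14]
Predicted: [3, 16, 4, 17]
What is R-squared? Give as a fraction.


Mean(y) = 43/4. SS_res = 35. SS_tot = 315/4. R^2 = 1 - 35/(315/4) = 5/9.

5/9


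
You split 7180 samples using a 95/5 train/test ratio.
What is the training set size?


Test set = 7180 * 5% = 359. Training set = 7180 - 359 = 6821.

6821


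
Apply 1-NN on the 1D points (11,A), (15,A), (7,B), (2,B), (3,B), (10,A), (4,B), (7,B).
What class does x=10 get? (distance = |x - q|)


Distances: |11-10|=1, |15-10|=5, |7-10|=3, |2-10|=8, |3-10|=7, |10-10|=0, |4-10|=6, |7-10|=3. 1 nearest: (10,A). Counts: {'A': 1}. Majority class: A.

A


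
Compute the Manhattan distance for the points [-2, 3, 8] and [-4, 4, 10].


d = sum of absolute differences: |-2--4|=2 + |3-4|=1 + |8-10|=2 = 5.

5


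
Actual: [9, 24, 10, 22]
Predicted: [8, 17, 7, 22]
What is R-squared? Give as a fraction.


Mean(y) = 65/4. SS_res = 59. SS_tot = 739/4. R^2 = 1 - 59/(739/4) = 503/739.

503/739


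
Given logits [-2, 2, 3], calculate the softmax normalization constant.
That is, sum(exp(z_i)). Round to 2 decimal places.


Denom = e^-2=0.1353 + e^2=7.3891 + e^3=20.0855. Sum = 27.6099, which rounds to 27.61.

27.61


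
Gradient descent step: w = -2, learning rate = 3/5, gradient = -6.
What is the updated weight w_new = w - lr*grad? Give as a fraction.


w_new = -2 - 3/5 * -6 = -2 - -18/5 = 8/5.

8/5


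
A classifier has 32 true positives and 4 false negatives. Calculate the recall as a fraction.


Recall = TP / (TP + FN) = 32 / 36 = 8/9.

8/9


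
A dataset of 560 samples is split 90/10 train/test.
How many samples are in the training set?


Test set = 560 * 10% = 56. Training set = 560 - 56 = 504.

504


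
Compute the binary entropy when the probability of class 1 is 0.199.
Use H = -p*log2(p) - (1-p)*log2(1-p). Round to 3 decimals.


H = -0.199*log2(0.199) - 0.801*log2(0.801) = 0.720.

0.720


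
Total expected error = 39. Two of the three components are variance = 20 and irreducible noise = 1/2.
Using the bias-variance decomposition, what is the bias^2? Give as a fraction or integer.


Total error = bias^2 + variance + irreducible noise. So bias^2 = 39 - 20 - 1/2 = 37/2.

37/2


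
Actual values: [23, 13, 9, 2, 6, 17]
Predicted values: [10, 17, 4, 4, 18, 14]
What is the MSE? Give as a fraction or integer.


MSE = (1/6) * ((23-10)^2=169 + (13-17)^2=16 + (9-4)^2=25 + (2-4)^2=4 + (6-18)^2=144 + (17-14)^2=9). Sum = 367. MSE = 367/6.

367/6


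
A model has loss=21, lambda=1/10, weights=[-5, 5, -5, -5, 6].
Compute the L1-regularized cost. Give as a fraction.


L1 norm = sum(|w|) = 26. J = 21 + 1/10 * 26 = 118/5.

118/5


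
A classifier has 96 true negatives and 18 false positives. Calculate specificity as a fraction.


Specificity = TN / (TN + FP) = 96 / 114 = 16/19.

16/19


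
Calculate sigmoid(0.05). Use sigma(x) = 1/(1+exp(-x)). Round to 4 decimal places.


sigma(0.05) = 1/(1+e^(-0.05)) = 1/(1+0.951229) = 1/1.951229 = 0.5125.

0.5125


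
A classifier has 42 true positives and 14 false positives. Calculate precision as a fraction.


Precision = TP / (TP + FP) = 42 / 56 = 3/4.

3/4


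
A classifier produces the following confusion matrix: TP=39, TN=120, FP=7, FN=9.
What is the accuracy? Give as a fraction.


Accuracy = (TP + TN) / (TP + TN + FP + FN) = (39 + 120) / 175 = 159/175.

159/175


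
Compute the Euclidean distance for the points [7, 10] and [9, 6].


d = sqrt(sum of squared differences). (7-9)^2=4, (10-6)^2=16. Sum = 20.

sqrt(20)


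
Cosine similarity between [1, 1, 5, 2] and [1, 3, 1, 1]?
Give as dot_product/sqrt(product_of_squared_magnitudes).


dot = 11. |a|^2 = 31, |b|^2 = 12. cos = 11/sqrt(372).

11/sqrt(372)


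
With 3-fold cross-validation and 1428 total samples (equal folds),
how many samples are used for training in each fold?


Each validation fold has 1428/3 = 476 samples. Training set = 1428 - 476 = 952.

952


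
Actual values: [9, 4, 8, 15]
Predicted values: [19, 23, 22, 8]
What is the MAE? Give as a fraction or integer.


MAE = (1/4) * (|9-19|=10 + |4-23|=19 + |8-22|=14 + |15-8|=7). Sum = 50. MAE = 25/2.

25/2


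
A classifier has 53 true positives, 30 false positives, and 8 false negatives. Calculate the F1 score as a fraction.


Precision = 53/83 = 53/83. Recall = 53/61 = 53/61. F1 = 2*P*R/(P+R) = 53/72.

53/72


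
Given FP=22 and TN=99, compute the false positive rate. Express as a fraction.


FPR = FP / (FP + TN) = 22 / 121 = 2/11.

2/11


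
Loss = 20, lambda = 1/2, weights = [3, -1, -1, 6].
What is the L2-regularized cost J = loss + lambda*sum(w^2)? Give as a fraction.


L2 sq norm = sum(w^2) = 47. J = 20 + 1/2 * 47 = 87/2.

87/2


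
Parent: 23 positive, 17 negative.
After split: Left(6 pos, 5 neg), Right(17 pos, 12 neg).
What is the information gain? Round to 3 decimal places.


H(parent) = 0.9837. H(left) = 0.9940, H(right) = 0.9784. Weighted = (11/40)*0.9940 + (29/40)*0.9784 = 0.9827. IG = 0.9837 - 0.9827 = 0.0010, which rounds to 0.001.

0.001


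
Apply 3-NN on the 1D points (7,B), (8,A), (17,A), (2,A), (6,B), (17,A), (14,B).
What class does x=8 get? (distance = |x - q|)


Distances: |7-8|=1, |8-8|=0, |17-8|=9, |2-8|=6, |6-8|=2, |17-8|=9, |14-8|=6. 3 nearest: (8,A), (7,B), (6,B). Counts: {'A': 1, 'B': 2}. Majority class: B.

B


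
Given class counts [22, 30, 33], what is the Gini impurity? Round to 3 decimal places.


Total = 85. Proportions: 22/85, 30/85, 33/85. sum(p_i^2) = 0.3423. Gini = 1 - 0.3423 = 0.6577, which rounds to 0.658.

0.658


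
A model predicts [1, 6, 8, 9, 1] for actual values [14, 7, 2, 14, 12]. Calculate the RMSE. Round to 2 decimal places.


MSE = 70.4000. RMSE = sqrt(70.4000) = 8.39.

8.39


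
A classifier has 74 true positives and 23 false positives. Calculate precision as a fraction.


Precision = TP / (TP + FP) = 74 / 97 = 74/97.

74/97


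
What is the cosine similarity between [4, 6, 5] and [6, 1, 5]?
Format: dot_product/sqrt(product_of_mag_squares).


dot = 55. |a|^2 = 77, |b|^2 = 62. cos = 55/sqrt(4774).

55/sqrt(4774)


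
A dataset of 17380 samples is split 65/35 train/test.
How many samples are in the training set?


Test set = 17380 * 35% = 6083. Training set = 17380 - 6083 = 11297.

11297


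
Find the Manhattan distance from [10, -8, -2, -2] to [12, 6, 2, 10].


d = sum of absolute differences: |10-12|=2 + |-8-6|=14 + |-2-2|=4 + |-2-10|=12 = 32.

32


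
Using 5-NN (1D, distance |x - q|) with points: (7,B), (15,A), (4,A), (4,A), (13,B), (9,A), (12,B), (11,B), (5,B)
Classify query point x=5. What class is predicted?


Distances: |7-5|=2, |15-5|=10, |4-5|=1, |4-5|=1, |13-5|=8, |9-5|=4, |12-5|=7, |11-5|=6, |5-5|=0. 5 nearest: (5,B), (4,A), (4,A), (7,B), (9,A). Counts: {'B': 2, 'A': 3}. Majority class: A.

A


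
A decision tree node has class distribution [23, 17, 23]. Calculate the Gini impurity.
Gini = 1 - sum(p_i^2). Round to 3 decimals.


Total = 63. Proportions: 23/63, 17/63, 23/63. sum(p_i^2) = 0.3394. Gini = 1 - 0.3394 = 0.6606, which rounds to 0.661.

0.661


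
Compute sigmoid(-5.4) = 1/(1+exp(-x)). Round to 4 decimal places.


sigma(-5.4) = 1/(1+e^(5.4)) = 1/(1+221.406416) = 1/222.406416 = 0.0045.

0.0045


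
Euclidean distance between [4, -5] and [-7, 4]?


d = sqrt(sum of squared differences). (4--7)^2=121, (-5-4)^2=81. Sum = 202.

sqrt(202)


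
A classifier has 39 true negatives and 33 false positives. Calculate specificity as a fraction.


Specificity = TN / (TN + FP) = 39 / 72 = 13/24.

13/24


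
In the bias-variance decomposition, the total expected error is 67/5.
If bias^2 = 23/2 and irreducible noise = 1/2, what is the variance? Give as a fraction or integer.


Total error = bias^2 + variance + irreducible noise. So variance = 67/5 - 23/2 - 1/2 = 7/5.

7/5


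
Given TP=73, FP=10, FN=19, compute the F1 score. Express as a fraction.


Precision = 73/83 = 73/83. Recall = 73/92 = 73/92. F1 = 2*P*R/(P+R) = 146/175.

146/175


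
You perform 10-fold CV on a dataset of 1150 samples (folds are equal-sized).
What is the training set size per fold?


Each validation fold has 1150/10 = 115 samples. Training set = 1150 - 115 = 1035.

1035


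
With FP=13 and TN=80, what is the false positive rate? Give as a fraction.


FPR = FP / (FP + TN) = 13 / 93 = 13/93.

13/93


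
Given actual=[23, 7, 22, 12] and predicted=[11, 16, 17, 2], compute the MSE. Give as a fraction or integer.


MSE = (1/4) * ((23-11)^2=144 + (7-16)^2=81 + (22-17)^2=25 + (12-2)^2=100). Sum = 350. MSE = 175/2.

175/2


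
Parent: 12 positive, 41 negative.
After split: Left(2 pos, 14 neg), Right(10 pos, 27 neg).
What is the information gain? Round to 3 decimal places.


H(parent) = 0.7717. H(left) = 0.5436, H(right) = 0.8419. Weighted = (16/53)*0.5436 + (37/53)*0.8419 = 0.7518. IG = 0.7717 - 0.7518 = 0.0199, which rounds to 0.020.

0.020


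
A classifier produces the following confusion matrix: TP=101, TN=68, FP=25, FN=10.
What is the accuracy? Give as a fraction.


Accuracy = (TP + TN) / (TP + TN + FP + FN) = (101 + 68) / 204 = 169/204.

169/204


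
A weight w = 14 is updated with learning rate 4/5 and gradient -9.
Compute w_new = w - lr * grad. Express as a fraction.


w_new = 14 - 4/5 * -9 = 14 - -36/5 = 106/5.

106/5


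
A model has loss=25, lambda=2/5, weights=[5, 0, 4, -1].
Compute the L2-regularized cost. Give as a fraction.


L2 sq norm = sum(w^2) = 42. J = 25 + 2/5 * 42 = 209/5.

209/5


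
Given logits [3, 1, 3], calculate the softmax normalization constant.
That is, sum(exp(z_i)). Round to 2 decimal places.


Denom = e^3=20.0855 + e^1=2.7183 + e^3=20.0855. Sum = 42.8893, which rounds to 42.89.

42.89


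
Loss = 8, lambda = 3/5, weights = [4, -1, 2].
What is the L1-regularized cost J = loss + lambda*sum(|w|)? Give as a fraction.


L1 norm = sum(|w|) = 7. J = 8 + 3/5 * 7 = 61/5.

61/5


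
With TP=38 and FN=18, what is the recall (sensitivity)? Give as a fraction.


Recall = TP / (TP + FN) = 38 / 56 = 19/28.

19/28


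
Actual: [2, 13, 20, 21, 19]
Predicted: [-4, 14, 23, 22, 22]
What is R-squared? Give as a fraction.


Mean(y) = 15. SS_res = 56. SS_tot = 250. R^2 = 1 - 56/(250) = 97/125.

97/125


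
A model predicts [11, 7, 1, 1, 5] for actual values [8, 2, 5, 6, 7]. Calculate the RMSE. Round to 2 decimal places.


MSE = 15.8000. RMSE = sqrt(15.8000) = 3.97.

3.97


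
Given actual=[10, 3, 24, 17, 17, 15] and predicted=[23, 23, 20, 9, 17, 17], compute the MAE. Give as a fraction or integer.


MAE = (1/6) * (|10-23|=13 + |3-23|=20 + |24-20|=4 + |17-9|=8 + |17-17|=0 + |15-17|=2). Sum = 47. MAE = 47/6.

47/6


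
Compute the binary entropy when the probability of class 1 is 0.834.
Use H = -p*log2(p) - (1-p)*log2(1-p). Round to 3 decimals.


H = -0.834*log2(0.834) - 0.166*log2(0.166) = 0.648.

0.648


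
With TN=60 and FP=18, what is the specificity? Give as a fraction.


Specificity = TN / (TN + FP) = 60 / 78 = 10/13.

10/13


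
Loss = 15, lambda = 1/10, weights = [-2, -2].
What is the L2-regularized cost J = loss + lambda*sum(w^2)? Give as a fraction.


L2 sq norm = sum(w^2) = 8. J = 15 + 1/10 * 8 = 79/5.

79/5


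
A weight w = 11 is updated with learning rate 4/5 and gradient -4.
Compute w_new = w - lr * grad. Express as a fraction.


w_new = 11 - 4/5 * -4 = 11 - -16/5 = 71/5.

71/5


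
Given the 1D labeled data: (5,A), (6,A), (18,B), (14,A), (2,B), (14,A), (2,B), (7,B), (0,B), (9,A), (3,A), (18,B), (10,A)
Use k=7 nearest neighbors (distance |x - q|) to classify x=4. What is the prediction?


Distances: |5-4|=1, |6-4|=2, |18-4|=14, |14-4|=10, |2-4|=2, |14-4|=10, |2-4|=2, |7-4|=3, |0-4|=4, |9-4|=5, |3-4|=1, |18-4|=14, |10-4|=6. 7 nearest: (5,A), (3,A), (6,A), (2,B), (2,B), (7,B), (0,B). Counts: {'A': 3, 'B': 4}. Majority class: B.

B


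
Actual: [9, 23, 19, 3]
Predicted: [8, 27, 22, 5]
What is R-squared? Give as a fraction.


Mean(y) = 27/2. SS_res = 30. SS_tot = 251. R^2 = 1 - 30/(251) = 221/251.

221/251


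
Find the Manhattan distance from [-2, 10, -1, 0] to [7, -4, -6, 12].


d = sum of absolute differences: |-2-7|=9 + |10--4|=14 + |-1--6|=5 + |0-12|=12 = 40.

40


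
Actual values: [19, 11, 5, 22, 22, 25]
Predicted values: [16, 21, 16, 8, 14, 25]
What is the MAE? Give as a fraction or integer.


MAE = (1/6) * (|19-16|=3 + |11-21|=10 + |5-16|=11 + |22-8|=14 + |22-14|=8 + |25-25|=0). Sum = 46. MAE = 23/3.

23/3


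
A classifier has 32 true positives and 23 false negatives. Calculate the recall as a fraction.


Recall = TP / (TP + FN) = 32 / 55 = 32/55.

32/55


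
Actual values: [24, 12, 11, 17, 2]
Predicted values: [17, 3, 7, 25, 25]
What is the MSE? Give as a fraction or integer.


MSE = (1/5) * ((24-17)^2=49 + (12-3)^2=81 + (11-7)^2=16 + (17-25)^2=64 + (2-25)^2=529). Sum = 739. MSE = 739/5.

739/5


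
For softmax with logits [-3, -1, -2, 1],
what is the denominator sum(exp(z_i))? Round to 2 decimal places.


Denom = e^-3=0.0498 + e^-1=0.3679 + e^-2=0.1353 + e^1=2.7183. Sum = 3.2713, which rounds to 3.27.

3.27


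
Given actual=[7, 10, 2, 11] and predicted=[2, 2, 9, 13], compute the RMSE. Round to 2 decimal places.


MSE = 35.5000. RMSE = sqrt(35.5000) = 5.96.

5.96


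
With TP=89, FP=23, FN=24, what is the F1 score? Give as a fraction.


Precision = 89/112 = 89/112. Recall = 89/113 = 89/113. F1 = 2*P*R/(P+R) = 178/225.

178/225


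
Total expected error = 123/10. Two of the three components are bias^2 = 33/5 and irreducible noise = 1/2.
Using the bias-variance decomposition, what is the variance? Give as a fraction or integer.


Total error = bias^2 + variance + irreducible noise. So variance = 123/10 - 33/5 - 1/2 = 26/5.

26/5


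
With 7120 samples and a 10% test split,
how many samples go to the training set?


Test set = 7120 * 10% = 712. Training set = 7120 - 712 = 6408.

6408


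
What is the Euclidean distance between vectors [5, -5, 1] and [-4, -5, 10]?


d = sqrt(sum of squared differences). (5--4)^2=81, (-5--5)^2=0, (1-10)^2=81. Sum = 162.

sqrt(162)


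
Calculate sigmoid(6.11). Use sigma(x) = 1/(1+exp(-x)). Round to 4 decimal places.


sigma(6.11) = 1/(1+e^(-6.11)) = 1/(1+0.002221) = 1/1.002221 = 0.9978.

0.9978


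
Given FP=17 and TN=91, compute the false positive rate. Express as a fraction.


FPR = FP / (FP + TN) = 17 / 108 = 17/108.

17/108


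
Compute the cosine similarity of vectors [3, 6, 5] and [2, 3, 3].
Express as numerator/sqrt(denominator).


dot = 39. |a|^2 = 70, |b|^2 = 22. cos = 39/sqrt(1540).

39/sqrt(1540)


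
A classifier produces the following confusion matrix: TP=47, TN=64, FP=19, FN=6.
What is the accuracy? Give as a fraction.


Accuracy = (TP + TN) / (TP + TN + FP + FN) = (47 + 64) / 136 = 111/136.

111/136


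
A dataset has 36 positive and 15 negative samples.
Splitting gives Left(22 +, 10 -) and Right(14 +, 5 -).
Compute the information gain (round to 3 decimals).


H(parent) = 0.8740. H(left) = 0.8960, H(right) = 0.8315. Weighted = (32/51)*0.8960 + (19/51)*0.8315 = 0.8720. IG = 0.8740 - 0.8720 = 0.0020, which rounds to 0.002.

0.002


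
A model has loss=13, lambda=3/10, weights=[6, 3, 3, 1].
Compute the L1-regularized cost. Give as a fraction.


L1 norm = sum(|w|) = 13. J = 13 + 3/10 * 13 = 169/10.

169/10


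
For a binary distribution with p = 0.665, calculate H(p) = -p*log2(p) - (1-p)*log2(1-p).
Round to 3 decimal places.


H = -0.665*log2(0.665) - 0.335*log2(0.335) = 0.920.

0.920


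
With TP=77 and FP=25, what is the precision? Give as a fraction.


Precision = TP / (TP + FP) = 77 / 102 = 77/102.

77/102


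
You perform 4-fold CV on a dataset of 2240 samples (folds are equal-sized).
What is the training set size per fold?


Each validation fold has 2240/4 = 560 samples. Training set = 2240 - 560 = 1680.

1680


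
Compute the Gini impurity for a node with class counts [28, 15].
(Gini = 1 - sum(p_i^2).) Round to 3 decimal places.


Total = 43. Proportions: 28/43, 15/43. sum(p_i^2) = 0.5457. Gini = 1 - 0.5457 = 0.4543, which rounds to 0.454.

0.454


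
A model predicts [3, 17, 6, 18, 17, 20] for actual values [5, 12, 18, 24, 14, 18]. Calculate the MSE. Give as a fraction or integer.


MSE = (1/6) * ((5-3)^2=4 + (12-17)^2=25 + (18-6)^2=144 + (24-18)^2=36 + (14-17)^2=9 + (18-20)^2=4). Sum = 222. MSE = 37.

37


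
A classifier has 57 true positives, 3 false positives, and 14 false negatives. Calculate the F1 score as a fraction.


Precision = 57/60 = 19/20. Recall = 57/71 = 57/71. F1 = 2*P*R/(P+R) = 114/131.

114/131


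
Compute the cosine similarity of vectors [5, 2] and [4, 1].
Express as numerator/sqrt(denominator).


dot = 22. |a|^2 = 29, |b|^2 = 17. cos = 22/sqrt(493).

22/sqrt(493)


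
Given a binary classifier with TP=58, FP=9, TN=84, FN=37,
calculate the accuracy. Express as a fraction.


Accuracy = (TP + TN) / (TP + TN + FP + FN) = (58 + 84) / 188 = 71/94.

71/94


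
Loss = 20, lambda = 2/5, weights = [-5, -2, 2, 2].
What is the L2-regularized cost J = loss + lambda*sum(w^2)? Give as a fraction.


L2 sq norm = sum(w^2) = 37. J = 20 + 2/5 * 37 = 174/5.

174/5


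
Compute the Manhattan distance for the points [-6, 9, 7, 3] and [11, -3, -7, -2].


d = sum of absolute differences: |-6-11|=17 + |9--3|=12 + |7--7|=14 + |3--2|=5 = 48.

48


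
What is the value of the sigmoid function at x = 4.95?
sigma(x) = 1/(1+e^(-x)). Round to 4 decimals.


sigma(4.95) = 1/(1+e^(-4.95)) = 1/(1+0.007083) = 1/1.007083 = 0.9930.

0.9930


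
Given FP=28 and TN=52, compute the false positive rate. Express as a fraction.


FPR = FP / (FP + TN) = 28 / 80 = 7/20.

7/20


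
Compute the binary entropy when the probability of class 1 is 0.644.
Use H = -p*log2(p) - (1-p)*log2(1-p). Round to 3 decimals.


H = -0.644*log2(0.644) - 0.356*log2(0.356) = 0.939.

0.939


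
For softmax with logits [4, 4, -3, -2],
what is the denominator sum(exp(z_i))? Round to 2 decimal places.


Denom = e^4=54.5982 + e^4=54.5982 + e^-3=0.0498 + e^-2=0.1353. Sum = 109.3815, which rounds to 109.38.

109.38


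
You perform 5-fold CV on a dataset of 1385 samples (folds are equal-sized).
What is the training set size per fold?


Each validation fold has 1385/5 = 277 samples. Training set = 1385 - 277 = 1108.

1108


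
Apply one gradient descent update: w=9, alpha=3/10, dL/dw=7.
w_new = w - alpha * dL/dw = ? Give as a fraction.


w_new = 9 - 3/10 * 7 = 9 - 21/10 = 69/10.

69/10


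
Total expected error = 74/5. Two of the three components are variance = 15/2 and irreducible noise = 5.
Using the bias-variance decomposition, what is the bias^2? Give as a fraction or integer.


Total error = bias^2 + variance + irreducible noise. So bias^2 = 74/5 - 15/2 - 5 = 23/10.

23/10


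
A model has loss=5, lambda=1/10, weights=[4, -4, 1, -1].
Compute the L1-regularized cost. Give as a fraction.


L1 norm = sum(|w|) = 10. J = 5 + 1/10 * 10 = 6.

6


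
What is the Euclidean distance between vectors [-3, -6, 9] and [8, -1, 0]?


d = sqrt(sum of squared differences). (-3-8)^2=121, (-6--1)^2=25, (9-0)^2=81. Sum = 227.

sqrt(227)


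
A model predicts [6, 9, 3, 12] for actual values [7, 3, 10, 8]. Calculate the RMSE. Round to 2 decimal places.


MSE = 25.5000. RMSE = sqrt(25.5000) = 5.05.

5.05


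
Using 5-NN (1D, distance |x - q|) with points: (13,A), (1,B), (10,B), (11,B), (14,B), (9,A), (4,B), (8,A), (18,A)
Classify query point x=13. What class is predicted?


Distances: |13-13|=0, |1-13|=12, |10-13|=3, |11-13|=2, |14-13|=1, |9-13|=4, |4-13|=9, |8-13|=5, |18-13|=5. 5 nearest: (13,A), (14,B), (11,B), (10,B), (9,A). Counts: {'A': 2, 'B': 3}. Majority class: B.

B


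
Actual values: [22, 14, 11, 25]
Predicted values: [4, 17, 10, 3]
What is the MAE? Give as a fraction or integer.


MAE = (1/4) * (|22-4|=18 + |14-17|=3 + |11-10|=1 + |25-3|=22). Sum = 44. MAE = 11.

11


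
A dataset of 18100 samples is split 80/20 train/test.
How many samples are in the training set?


Test set = 18100 * 20% = 3620. Training set = 18100 - 3620 = 14480.

14480


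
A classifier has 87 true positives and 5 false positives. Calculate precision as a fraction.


Precision = TP / (TP + FP) = 87 / 92 = 87/92.

87/92


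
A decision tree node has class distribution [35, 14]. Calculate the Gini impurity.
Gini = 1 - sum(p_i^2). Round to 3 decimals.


Total = 49. Proportions: 35/49, 14/49. sum(p_i^2) = 0.5918. Gini = 1 - 0.5918 = 0.4082, which rounds to 0.408.

0.408


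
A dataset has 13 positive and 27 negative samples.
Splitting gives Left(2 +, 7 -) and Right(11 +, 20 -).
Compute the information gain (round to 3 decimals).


H(parent) = 0.9097. H(left) = 0.7642, H(right) = 0.9383. Weighted = (9/40)*0.7642 + (31/40)*0.9383 = 0.8991. IG = 0.9097 - 0.8991 = 0.0106, which rounds to 0.011.

0.011


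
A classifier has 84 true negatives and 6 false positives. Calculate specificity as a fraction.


Specificity = TN / (TN + FP) = 84 / 90 = 14/15.

14/15


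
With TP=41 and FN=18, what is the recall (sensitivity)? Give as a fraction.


Recall = TP / (TP + FN) = 41 / 59 = 41/59.

41/59


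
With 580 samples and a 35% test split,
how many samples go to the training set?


Test set = 580 * 35% = 203. Training set = 580 - 203 = 377.

377


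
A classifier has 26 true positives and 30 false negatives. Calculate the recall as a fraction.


Recall = TP / (TP + FN) = 26 / 56 = 13/28.

13/28


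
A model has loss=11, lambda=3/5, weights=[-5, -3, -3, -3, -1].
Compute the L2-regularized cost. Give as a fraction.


L2 sq norm = sum(w^2) = 53. J = 11 + 3/5 * 53 = 214/5.

214/5


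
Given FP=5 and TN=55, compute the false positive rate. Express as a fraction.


FPR = FP / (FP + TN) = 5 / 60 = 1/12.

1/12


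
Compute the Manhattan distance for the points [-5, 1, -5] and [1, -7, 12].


d = sum of absolute differences: |-5-1|=6 + |1--7|=8 + |-5-12|=17 = 31.

31


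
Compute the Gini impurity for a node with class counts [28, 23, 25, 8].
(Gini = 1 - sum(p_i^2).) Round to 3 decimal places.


Total = 84. Proportions: 28/84, 23/84, 25/84, 8/84. sum(p_i^2) = 0.2837. Gini = 1 - 0.2837 = 0.7163, which rounds to 0.716.

0.716


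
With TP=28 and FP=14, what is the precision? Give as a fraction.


Precision = TP / (TP + FP) = 28 / 42 = 2/3.

2/3


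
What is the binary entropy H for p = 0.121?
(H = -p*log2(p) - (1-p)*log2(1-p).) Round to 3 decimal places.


H = -0.121*log2(0.121) - 0.879*log2(0.879) = 0.532.

0.532


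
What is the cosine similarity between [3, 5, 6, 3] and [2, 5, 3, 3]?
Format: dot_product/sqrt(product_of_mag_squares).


dot = 58. |a|^2 = 79, |b|^2 = 47. cos = 58/sqrt(3713).

58/sqrt(3713)


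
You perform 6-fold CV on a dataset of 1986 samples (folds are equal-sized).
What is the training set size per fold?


Each validation fold has 1986/6 = 331 samples. Training set = 1986 - 331 = 1655.

1655


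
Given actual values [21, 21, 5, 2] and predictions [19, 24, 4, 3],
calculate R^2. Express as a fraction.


Mean(y) = 49/4. SS_res = 15. SS_tot = 1243/4. R^2 = 1 - 15/(1243/4) = 1183/1243.

1183/1243


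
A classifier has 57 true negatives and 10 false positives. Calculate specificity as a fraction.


Specificity = TN / (TN + FP) = 57 / 67 = 57/67.

57/67


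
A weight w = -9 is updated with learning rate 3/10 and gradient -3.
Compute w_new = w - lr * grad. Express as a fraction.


w_new = -9 - 3/10 * -3 = -9 - -9/10 = -81/10.

-81/10


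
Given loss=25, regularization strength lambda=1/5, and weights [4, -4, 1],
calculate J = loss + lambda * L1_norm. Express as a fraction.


L1 norm = sum(|w|) = 9. J = 25 + 1/5 * 9 = 134/5.

134/5


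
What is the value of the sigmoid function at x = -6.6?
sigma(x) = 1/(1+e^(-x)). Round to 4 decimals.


sigma(-6.6) = 1/(1+e^(6.6)) = 1/(1+735.095189) = 1/736.095189 = 0.0014.

0.0014


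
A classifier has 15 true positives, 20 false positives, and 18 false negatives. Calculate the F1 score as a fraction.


Precision = 15/35 = 3/7. Recall = 15/33 = 5/11. F1 = 2*P*R/(P+R) = 15/34.

15/34


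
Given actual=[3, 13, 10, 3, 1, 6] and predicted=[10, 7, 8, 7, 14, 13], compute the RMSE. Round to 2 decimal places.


MSE = 53.8333. RMSE = sqrt(53.8333) = 7.34.

7.34


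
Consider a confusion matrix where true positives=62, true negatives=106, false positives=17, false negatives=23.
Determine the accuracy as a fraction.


Accuracy = (TP + TN) / (TP + TN + FP + FN) = (62 + 106) / 208 = 21/26.

21/26


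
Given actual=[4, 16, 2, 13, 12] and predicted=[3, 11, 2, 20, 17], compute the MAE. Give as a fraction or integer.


MAE = (1/5) * (|4-3|=1 + |16-11|=5 + |2-2|=0 + |13-20|=7 + |12-17|=5). Sum = 18. MAE = 18/5.

18/5


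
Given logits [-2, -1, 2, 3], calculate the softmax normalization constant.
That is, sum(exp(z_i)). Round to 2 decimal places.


Denom = e^-2=0.1353 + e^-1=0.3679 + e^2=7.3891 + e^3=20.0855. Sum = 27.9778, which rounds to 27.98.

27.98


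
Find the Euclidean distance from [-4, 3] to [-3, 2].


d = sqrt(sum of squared differences). (-4--3)^2=1, (3-2)^2=1. Sum = 2.

sqrt(2)


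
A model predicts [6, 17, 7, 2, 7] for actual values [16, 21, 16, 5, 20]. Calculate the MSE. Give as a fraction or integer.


MSE = (1/5) * ((16-6)^2=100 + (21-17)^2=16 + (16-7)^2=81 + (5-2)^2=9 + (20-7)^2=169). Sum = 375. MSE = 75.

75


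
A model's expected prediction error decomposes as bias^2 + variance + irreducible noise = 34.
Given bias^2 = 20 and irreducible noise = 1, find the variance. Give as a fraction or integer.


Total error = bias^2 + variance + irreducible noise. So variance = 34 - 20 - 1 = 13.

13


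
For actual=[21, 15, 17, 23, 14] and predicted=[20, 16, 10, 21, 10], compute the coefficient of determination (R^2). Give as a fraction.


Mean(y) = 18. SS_res = 71. SS_tot = 60. R^2 = 1 - 71/(60) = -11/60.

-11/60


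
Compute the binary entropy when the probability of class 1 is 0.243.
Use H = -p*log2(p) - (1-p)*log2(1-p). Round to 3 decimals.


H = -0.243*log2(0.243) - 0.757*log2(0.757) = 0.800.

0.800


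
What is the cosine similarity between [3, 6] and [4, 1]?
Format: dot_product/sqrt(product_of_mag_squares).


dot = 18. |a|^2 = 45, |b|^2 = 17. cos = 18/sqrt(765).

18/sqrt(765)


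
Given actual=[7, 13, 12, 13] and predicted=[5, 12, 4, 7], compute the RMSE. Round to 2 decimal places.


MSE = 26.2500. RMSE = sqrt(26.2500) = 5.12.

5.12


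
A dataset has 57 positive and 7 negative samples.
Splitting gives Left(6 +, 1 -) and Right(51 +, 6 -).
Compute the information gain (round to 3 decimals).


H(parent) = 0.4980. H(left) = 0.5917, H(right) = 0.4855. Weighted = (7/64)*0.5917 + (57/64)*0.4855 = 0.4971. IG = 0.4980 - 0.4971 = 0.0009, which rounds to 0.001.

0.001


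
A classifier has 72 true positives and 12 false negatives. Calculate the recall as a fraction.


Recall = TP / (TP + FN) = 72 / 84 = 6/7.

6/7


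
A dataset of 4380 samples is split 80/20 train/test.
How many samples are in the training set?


Test set = 4380 * 20% = 876. Training set = 4380 - 876 = 3504.

3504


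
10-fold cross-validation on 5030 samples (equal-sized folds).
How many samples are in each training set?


Each validation fold has 5030/10 = 503 samples. Training set = 5030 - 503 = 4527.

4527


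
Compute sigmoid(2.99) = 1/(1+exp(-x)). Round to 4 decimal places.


sigma(2.99) = 1/(1+e^(-2.99)) = 1/(1+0.050287) = 1/1.050287 = 0.9521.

0.9521


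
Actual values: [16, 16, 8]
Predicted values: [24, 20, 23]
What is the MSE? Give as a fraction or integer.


MSE = (1/3) * ((16-24)^2=64 + (16-20)^2=16 + (8-23)^2=225). Sum = 305. MSE = 305/3.

305/3


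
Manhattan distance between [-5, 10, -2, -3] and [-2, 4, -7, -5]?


d = sum of absolute differences: |-5--2|=3 + |10-4|=6 + |-2--7|=5 + |-3--5|=2 = 16.

16


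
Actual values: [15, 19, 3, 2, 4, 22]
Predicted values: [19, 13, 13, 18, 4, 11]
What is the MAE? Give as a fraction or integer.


MAE = (1/6) * (|15-19|=4 + |19-13|=6 + |3-13|=10 + |2-18|=16 + |4-4|=0 + |22-11|=11). Sum = 47. MAE = 47/6.

47/6


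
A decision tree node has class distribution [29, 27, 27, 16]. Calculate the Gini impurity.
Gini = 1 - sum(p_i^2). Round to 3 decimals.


Total = 99. Proportions: 29/99, 27/99, 27/99, 16/99. sum(p_i^2) = 0.2607. Gini = 1 - 0.2607 = 0.7393, which rounds to 0.739.

0.739


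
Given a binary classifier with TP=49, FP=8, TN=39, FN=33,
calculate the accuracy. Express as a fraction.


Accuracy = (TP + TN) / (TP + TN + FP + FN) = (49 + 39) / 129 = 88/129.

88/129


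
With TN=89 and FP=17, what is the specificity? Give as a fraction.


Specificity = TN / (TN + FP) = 89 / 106 = 89/106.

89/106


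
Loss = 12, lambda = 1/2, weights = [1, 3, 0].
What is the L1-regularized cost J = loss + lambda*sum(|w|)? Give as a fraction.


L1 norm = sum(|w|) = 4. J = 12 + 1/2 * 4 = 14.

14


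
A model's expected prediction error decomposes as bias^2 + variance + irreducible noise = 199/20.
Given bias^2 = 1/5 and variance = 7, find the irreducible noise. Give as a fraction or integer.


Total error = bias^2 + variance + irreducible noise. So irreducible noise = 199/20 - 1/5 - 7 = 11/4.

11/4


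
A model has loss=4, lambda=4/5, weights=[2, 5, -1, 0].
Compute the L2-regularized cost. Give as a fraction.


L2 sq norm = sum(w^2) = 30. J = 4 + 4/5 * 30 = 28.

28


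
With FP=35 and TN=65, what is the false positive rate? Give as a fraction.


FPR = FP / (FP + TN) = 35 / 100 = 7/20.

7/20


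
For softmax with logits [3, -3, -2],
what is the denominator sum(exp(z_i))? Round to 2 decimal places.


Denom = e^3=20.0855 + e^-3=0.0498 + e^-2=0.1353. Sum = 20.2706, which rounds to 20.27.

20.27


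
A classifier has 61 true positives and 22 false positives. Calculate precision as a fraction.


Precision = TP / (TP + FP) = 61 / 83 = 61/83.

61/83


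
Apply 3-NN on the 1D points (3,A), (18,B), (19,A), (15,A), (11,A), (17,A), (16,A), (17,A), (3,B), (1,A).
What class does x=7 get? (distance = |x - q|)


Distances: |3-7|=4, |18-7|=11, |19-7|=12, |15-7|=8, |11-7|=4, |17-7|=10, |16-7|=9, |17-7|=10, |3-7|=4, |1-7|=6. 3 nearest: (3,A), (11,A), (3,B). Counts: {'A': 2, 'B': 1}. Majority class: A.

A


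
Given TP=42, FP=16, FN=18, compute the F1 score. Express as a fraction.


Precision = 42/58 = 21/29. Recall = 42/60 = 7/10. F1 = 2*P*R/(P+R) = 42/59.

42/59


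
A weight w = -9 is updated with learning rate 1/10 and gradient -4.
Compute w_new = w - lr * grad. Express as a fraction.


w_new = -9 - 1/10 * -4 = -9 - -2/5 = -43/5.

-43/5


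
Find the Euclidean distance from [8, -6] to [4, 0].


d = sqrt(sum of squared differences). (8-4)^2=16, (-6-0)^2=36. Sum = 52.

sqrt(52)


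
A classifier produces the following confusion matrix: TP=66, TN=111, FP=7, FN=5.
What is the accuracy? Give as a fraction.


Accuracy = (TP + TN) / (TP + TN + FP + FN) = (66 + 111) / 189 = 59/63.

59/63


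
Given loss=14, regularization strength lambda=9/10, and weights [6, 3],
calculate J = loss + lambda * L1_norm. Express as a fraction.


L1 norm = sum(|w|) = 9. J = 14 + 9/10 * 9 = 221/10.

221/10


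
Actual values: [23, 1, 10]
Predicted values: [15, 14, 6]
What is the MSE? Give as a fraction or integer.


MSE = (1/3) * ((23-15)^2=64 + (1-14)^2=169 + (10-6)^2=16). Sum = 249. MSE = 83.

83


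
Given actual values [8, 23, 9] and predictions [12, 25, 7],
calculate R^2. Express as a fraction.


Mean(y) = 40/3. SS_res = 24. SS_tot = 422/3. R^2 = 1 - 24/(422/3) = 175/211.

175/211


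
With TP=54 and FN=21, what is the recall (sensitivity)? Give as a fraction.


Recall = TP / (TP + FN) = 54 / 75 = 18/25.

18/25


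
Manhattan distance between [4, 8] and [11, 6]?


d = sum of absolute differences: |4-11|=7 + |8-6|=2 = 9.

9


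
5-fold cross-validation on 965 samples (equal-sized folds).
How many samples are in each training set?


Each validation fold has 965/5 = 193 samples. Training set = 965 - 193 = 772.

772


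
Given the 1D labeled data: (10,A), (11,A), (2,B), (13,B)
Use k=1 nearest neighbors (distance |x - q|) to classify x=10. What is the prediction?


Distances: |10-10|=0, |11-10|=1, |2-10|=8, |13-10|=3. 1 nearest: (10,A). Counts: {'A': 1}. Majority class: A.

A


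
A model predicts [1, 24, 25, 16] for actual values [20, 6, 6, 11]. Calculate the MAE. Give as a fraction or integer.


MAE = (1/4) * (|20-1|=19 + |6-24|=18 + |6-25|=19 + |11-16|=5). Sum = 61. MAE = 61/4.

61/4
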